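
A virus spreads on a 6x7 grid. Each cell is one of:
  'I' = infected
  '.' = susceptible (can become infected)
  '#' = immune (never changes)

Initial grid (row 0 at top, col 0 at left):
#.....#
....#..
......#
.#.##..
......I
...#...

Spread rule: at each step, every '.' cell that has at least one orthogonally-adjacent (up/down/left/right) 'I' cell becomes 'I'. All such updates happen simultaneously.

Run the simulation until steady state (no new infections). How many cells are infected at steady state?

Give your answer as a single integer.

Answer: 34

Derivation:
Step 0 (initial): 1 infected
Step 1: +3 new -> 4 infected
Step 2: +3 new -> 7 infected
Step 3: +3 new -> 10 infected
Step 4: +3 new -> 13 infected
Step 5: +6 new -> 19 infected
Step 6: +5 new -> 24 infected
Step 7: +5 new -> 29 infected
Step 8: +3 new -> 32 infected
Step 9: +2 new -> 34 infected
Step 10: +0 new -> 34 infected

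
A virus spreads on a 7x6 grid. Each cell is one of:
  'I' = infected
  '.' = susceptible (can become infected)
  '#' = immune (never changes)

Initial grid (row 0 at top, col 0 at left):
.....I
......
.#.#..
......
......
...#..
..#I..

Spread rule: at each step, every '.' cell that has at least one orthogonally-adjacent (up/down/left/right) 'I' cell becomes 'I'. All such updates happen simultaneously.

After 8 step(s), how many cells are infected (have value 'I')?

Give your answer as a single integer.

Step 0 (initial): 2 infected
Step 1: +3 new -> 5 infected
Step 2: +5 new -> 10 infected
Step 3: +6 new -> 16 infected
Step 4: +5 new -> 21 infected
Step 5: +5 new -> 26 infected
Step 6: +4 new -> 30 infected
Step 7: +4 new -> 34 infected
Step 8: +3 new -> 37 infected

Answer: 37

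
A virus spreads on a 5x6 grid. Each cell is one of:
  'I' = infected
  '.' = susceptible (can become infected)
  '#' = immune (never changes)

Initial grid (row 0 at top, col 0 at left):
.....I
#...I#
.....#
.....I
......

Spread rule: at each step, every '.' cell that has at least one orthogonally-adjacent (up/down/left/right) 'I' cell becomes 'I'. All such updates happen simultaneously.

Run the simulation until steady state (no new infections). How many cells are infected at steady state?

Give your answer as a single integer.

Step 0 (initial): 3 infected
Step 1: +5 new -> 8 infected
Step 2: +5 new -> 13 infected
Step 3: +5 new -> 18 infected
Step 4: +4 new -> 22 infected
Step 5: +4 new -> 26 infected
Step 6: +1 new -> 27 infected
Step 7: +0 new -> 27 infected

Answer: 27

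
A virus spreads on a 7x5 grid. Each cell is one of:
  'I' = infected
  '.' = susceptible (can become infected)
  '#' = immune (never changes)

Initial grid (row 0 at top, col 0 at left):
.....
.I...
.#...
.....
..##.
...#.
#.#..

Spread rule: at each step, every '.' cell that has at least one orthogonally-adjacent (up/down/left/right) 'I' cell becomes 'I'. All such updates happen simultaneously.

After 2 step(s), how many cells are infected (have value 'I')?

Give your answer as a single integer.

Answer: 9

Derivation:
Step 0 (initial): 1 infected
Step 1: +3 new -> 4 infected
Step 2: +5 new -> 9 infected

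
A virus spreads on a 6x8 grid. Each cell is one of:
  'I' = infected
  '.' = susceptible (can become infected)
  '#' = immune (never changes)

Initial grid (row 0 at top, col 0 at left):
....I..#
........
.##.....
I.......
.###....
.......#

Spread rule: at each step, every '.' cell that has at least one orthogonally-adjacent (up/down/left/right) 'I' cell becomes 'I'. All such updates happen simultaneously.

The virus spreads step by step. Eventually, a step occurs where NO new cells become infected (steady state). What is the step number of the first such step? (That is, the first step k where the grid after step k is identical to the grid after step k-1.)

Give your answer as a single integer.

Answer: 8

Derivation:
Step 0 (initial): 2 infected
Step 1: +6 new -> 8 infected
Step 2: +8 new -> 16 infected
Step 3: +10 new -> 26 infected
Step 4: +5 new -> 31 infected
Step 5: +5 new -> 36 infected
Step 6: +3 new -> 39 infected
Step 7: +2 new -> 41 infected
Step 8: +0 new -> 41 infected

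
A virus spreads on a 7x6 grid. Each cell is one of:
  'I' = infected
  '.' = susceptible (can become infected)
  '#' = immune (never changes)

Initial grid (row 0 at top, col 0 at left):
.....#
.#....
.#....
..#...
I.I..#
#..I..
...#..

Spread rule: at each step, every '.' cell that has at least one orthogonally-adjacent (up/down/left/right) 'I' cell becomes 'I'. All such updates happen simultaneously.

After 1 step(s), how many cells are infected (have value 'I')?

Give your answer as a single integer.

Step 0 (initial): 3 infected
Step 1: +5 new -> 8 infected

Answer: 8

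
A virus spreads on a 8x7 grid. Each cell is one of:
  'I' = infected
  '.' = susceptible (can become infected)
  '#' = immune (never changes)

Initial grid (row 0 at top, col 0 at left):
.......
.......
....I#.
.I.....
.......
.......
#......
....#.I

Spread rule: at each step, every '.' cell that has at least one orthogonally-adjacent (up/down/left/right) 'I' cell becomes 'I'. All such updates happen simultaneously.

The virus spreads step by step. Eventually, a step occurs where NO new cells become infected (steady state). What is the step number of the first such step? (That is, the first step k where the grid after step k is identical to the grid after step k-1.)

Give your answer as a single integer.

Step 0 (initial): 3 infected
Step 1: +9 new -> 12 infected
Step 2: +14 new -> 26 infected
Step 3: +16 new -> 42 infected
Step 4: +8 new -> 50 infected
Step 5: +3 new -> 53 infected
Step 6: +0 new -> 53 infected

Answer: 6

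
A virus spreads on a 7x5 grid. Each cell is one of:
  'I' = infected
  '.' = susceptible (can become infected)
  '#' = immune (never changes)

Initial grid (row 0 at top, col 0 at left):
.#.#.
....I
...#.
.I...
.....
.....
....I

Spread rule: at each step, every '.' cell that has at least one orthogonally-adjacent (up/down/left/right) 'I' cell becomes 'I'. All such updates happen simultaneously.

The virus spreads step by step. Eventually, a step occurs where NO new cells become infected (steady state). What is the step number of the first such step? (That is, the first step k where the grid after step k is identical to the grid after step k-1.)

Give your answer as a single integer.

Answer: 5

Derivation:
Step 0 (initial): 3 infected
Step 1: +9 new -> 12 infected
Step 2: +12 new -> 24 infected
Step 3: +6 new -> 30 infected
Step 4: +2 new -> 32 infected
Step 5: +0 new -> 32 infected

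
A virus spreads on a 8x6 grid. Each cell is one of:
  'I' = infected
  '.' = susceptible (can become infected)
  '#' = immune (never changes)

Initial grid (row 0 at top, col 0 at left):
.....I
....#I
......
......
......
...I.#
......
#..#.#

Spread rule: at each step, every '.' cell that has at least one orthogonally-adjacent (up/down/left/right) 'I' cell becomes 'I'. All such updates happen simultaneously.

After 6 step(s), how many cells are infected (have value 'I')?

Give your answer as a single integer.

Answer: 43

Derivation:
Step 0 (initial): 3 infected
Step 1: +6 new -> 9 infected
Step 2: +9 new -> 18 infected
Step 3: +12 new -> 30 infected
Step 4: +7 new -> 37 infected
Step 5: +4 new -> 41 infected
Step 6: +2 new -> 43 infected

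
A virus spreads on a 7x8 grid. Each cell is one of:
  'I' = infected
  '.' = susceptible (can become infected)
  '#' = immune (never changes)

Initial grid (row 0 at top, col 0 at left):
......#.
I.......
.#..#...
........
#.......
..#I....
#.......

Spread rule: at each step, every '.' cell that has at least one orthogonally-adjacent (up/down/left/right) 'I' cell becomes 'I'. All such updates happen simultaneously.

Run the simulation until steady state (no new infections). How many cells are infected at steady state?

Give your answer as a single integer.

Step 0 (initial): 2 infected
Step 1: +6 new -> 8 infected
Step 2: +9 new -> 17 infected
Step 3: +12 new -> 29 infected
Step 4: +7 new -> 36 infected
Step 5: +7 new -> 43 infected
Step 6: +4 new -> 47 infected
Step 7: +2 new -> 49 infected
Step 8: +1 new -> 50 infected
Step 9: +0 new -> 50 infected

Answer: 50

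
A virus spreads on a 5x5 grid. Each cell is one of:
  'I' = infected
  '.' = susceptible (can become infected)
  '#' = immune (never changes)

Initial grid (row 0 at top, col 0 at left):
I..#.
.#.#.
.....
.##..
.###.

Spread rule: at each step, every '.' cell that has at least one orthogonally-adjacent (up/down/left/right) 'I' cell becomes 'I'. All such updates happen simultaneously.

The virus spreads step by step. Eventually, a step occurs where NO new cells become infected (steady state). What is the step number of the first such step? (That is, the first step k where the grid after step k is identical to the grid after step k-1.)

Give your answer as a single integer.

Step 0 (initial): 1 infected
Step 1: +2 new -> 3 infected
Step 2: +2 new -> 5 infected
Step 3: +3 new -> 8 infected
Step 4: +2 new -> 10 infected
Step 5: +1 new -> 11 infected
Step 6: +2 new -> 13 infected
Step 7: +2 new -> 15 infected
Step 8: +2 new -> 17 infected
Step 9: +0 new -> 17 infected

Answer: 9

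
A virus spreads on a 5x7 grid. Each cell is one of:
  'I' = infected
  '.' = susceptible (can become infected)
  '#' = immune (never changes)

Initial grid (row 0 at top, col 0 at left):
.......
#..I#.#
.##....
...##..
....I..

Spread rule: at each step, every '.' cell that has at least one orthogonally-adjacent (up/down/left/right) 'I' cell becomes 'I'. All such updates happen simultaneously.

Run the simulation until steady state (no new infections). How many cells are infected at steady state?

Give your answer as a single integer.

Answer: 28

Derivation:
Step 0 (initial): 2 infected
Step 1: +5 new -> 7 infected
Step 2: +7 new -> 14 infected
Step 3: +6 new -> 20 infected
Step 4: +6 new -> 26 infected
Step 5: +1 new -> 27 infected
Step 6: +1 new -> 28 infected
Step 7: +0 new -> 28 infected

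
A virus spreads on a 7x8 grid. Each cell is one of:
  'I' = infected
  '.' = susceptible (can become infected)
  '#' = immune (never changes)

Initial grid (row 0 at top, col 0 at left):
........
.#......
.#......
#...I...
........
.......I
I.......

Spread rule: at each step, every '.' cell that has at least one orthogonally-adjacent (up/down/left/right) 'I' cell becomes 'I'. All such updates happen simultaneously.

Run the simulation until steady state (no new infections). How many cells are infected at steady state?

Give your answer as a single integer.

Step 0 (initial): 3 infected
Step 1: +9 new -> 12 infected
Step 2: +15 new -> 27 infected
Step 3: +14 new -> 41 infected
Step 4: +5 new -> 46 infected
Step 5: +3 new -> 49 infected
Step 6: +1 new -> 50 infected
Step 7: +1 new -> 51 infected
Step 8: +1 new -> 52 infected
Step 9: +1 new -> 53 infected
Step 10: +0 new -> 53 infected

Answer: 53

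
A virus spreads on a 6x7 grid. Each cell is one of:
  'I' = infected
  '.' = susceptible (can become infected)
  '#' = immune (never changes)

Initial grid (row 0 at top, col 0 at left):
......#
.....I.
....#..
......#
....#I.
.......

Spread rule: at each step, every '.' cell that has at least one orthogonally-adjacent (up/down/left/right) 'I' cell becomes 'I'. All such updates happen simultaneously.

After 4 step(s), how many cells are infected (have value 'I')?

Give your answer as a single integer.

Step 0 (initial): 2 infected
Step 1: +7 new -> 9 infected
Step 2: +6 new -> 15 infected
Step 3: +5 new -> 20 infected
Step 4: +6 new -> 26 infected

Answer: 26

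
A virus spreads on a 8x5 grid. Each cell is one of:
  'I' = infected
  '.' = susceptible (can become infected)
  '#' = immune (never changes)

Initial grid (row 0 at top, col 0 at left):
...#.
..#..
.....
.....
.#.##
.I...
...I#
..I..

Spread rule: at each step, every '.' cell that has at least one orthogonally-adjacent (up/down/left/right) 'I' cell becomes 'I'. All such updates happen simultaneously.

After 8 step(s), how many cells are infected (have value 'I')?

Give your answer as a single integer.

Answer: 34

Derivation:
Step 0 (initial): 3 infected
Step 1: +7 new -> 10 infected
Step 2: +6 new -> 16 infected
Step 3: +2 new -> 18 infected
Step 4: +4 new -> 22 infected
Step 5: +4 new -> 26 infected
Step 6: +4 new -> 30 infected
Step 7: +2 new -> 32 infected
Step 8: +2 new -> 34 infected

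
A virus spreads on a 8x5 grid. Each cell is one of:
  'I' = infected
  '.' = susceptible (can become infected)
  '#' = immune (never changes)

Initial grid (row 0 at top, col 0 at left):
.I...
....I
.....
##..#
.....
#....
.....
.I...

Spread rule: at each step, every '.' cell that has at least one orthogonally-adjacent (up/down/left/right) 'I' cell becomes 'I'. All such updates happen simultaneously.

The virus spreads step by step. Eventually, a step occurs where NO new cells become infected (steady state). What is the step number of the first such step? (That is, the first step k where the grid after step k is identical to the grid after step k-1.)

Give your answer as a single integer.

Answer: 6

Derivation:
Step 0 (initial): 3 infected
Step 1: +9 new -> 12 infected
Step 2: +9 new -> 21 infected
Step 3: +7 new -> 28 infected
Step 4: +6 new -> 34 infected
Step 5: +2 new -> 36 infected
Step 6: +0 new -> 36 infected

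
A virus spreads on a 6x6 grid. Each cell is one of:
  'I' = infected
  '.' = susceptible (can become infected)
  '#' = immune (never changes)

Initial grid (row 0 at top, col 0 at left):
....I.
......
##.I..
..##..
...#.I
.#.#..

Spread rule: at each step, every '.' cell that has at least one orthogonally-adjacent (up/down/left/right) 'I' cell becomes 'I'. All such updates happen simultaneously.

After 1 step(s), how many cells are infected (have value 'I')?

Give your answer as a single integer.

Answer: 12

Derivation:
Step 0 (initial): 3 infected
Step 1: +9 new -> 12 infected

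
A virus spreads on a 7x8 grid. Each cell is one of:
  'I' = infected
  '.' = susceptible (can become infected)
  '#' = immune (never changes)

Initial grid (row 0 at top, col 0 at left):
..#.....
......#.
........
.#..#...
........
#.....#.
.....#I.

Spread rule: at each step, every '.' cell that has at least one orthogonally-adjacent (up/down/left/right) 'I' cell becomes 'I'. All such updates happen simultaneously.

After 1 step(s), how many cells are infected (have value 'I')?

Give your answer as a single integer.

Answer: 2

Derivation:
Step 0 (initial): 1 infected
Step 1: +1 new -> 2 infected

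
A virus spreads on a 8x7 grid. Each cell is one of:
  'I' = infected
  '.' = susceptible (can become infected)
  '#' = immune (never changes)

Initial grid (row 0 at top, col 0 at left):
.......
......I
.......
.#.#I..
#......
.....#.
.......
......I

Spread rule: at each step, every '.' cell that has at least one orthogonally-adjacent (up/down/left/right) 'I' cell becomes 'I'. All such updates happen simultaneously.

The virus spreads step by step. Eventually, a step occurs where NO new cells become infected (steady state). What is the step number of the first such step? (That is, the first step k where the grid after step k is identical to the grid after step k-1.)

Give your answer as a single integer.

Step 0 (initial): 3 infected
Step 1: +8 new -> 11 infected
Step 2: +11 new -> 22 infected
Step 3: +8 new -> 30 infected
Step 4: +8 new -> 38 infected
Step 5: +6 new -> 44 infected
Step 6: +6 new -> 50 infected
Step 7: +2 new -> 52 infected
Step 8: +0 new -> 52 infected

Answer: 8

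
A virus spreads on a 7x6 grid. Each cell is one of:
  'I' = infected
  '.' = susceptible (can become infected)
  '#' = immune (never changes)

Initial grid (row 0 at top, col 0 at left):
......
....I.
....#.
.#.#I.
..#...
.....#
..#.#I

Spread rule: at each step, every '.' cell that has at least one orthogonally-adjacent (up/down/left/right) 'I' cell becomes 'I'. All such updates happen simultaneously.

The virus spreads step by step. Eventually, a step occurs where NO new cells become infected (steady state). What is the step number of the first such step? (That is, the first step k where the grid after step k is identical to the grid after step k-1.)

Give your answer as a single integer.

Step 0 (initial): 3 infected
Step 1: +5 new -> 8 infected
Step 2: +8 new -> 16 infected
Step 3: +4 new -> 20 infected
Step 4: +6 new -> 26 infected
Step 5: +3 new -> 29 infected
Step 6: +4 new -> 33 infected
Step 7: +2 new -> 35 infected
Step 8: +0 new -> 35 infected

Answer: 8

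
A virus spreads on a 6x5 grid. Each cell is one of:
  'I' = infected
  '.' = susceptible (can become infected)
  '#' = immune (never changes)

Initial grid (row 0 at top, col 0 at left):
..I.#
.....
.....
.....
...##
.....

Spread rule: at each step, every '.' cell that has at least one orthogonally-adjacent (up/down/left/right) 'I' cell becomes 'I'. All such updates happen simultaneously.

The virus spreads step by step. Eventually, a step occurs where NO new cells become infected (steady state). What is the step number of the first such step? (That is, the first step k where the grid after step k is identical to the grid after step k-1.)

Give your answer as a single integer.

Step 0 (initial): 1 infected
Step 1: +3 new -> 4 infected
Step 2: +4 new -> 8 infected
Step 3: +5 new -> 13 infected
Step 4: +5 new -> 18 infected
Step 5: +4 new -> 22 infected
Step 6: +3 new -> 25 infected
Step 7: +2 new -> 27 infected
Step 8: +0 new -> 27 infected

Answer: 8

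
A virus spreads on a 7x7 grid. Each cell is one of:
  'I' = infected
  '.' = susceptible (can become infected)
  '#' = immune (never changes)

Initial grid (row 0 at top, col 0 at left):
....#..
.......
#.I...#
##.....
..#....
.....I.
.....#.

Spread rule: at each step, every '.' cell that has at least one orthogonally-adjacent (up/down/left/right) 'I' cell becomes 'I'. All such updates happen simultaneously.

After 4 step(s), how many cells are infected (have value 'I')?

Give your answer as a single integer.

Step 0 (initial): 2 infected
Step 1: +7 new -> 9 infected
Step 2: +11 new -> 20 infected
Step 3: +10 new -> 30 infected
Step 4: +4 new -> 34 infected

Answer: 34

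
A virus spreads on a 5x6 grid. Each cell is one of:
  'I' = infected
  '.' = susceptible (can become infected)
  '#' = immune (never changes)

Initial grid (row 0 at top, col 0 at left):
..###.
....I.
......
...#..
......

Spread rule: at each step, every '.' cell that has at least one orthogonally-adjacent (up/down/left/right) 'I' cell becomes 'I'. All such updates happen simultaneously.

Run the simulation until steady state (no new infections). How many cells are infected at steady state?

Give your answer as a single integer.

Step 0 (initial): 1 infected
Step 1: +3 new -> 4 infected
Step 2: +5 new -> 9 infected
Step 3: +4 new -> 13 infected
Step 4: +6 new -> 19 infected
Step 5: +4 new -> 23 infected
Step 6: +2 new -> 25 infected
Step 7: +1 new -> 26 infected
Step 8: +0 new -> 26 infected

Answer: 26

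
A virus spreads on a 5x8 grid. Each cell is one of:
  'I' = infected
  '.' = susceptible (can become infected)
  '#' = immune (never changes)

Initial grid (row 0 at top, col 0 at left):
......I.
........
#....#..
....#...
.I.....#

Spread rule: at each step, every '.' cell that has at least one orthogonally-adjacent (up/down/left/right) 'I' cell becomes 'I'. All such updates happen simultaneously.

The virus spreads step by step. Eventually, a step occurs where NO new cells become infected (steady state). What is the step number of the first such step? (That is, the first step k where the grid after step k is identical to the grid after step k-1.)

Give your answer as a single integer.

Step 0 (initial): 2 infected
Step 1: +6 new -> 8 infected
Step 2: +8 new -> 16 infected
Step 3: +8 new -> 24 infected
Step 4: +11 new -> 35 infected
Step 5: +1 new -> 36 infected
Step 6: +0 new -> 36 infected

Answer: 6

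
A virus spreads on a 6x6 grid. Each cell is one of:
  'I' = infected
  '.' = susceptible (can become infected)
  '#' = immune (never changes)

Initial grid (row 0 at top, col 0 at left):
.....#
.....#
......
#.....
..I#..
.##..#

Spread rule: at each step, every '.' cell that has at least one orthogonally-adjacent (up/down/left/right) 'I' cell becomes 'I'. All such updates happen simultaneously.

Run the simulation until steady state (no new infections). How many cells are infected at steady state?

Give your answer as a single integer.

Step 0 (initial): 1 infected
Step 1: +2 new -> 3 infected
Step 2: +4 new -> 7 infected
Step 3: +5 new -> 12 infected
Step 4: +7 new -> 19 infected
Step 5: +7 new -> 26 infected
Step 6: +3 new -> 29 infected
Step 7: +0 new -> 29 infected

Answer: 29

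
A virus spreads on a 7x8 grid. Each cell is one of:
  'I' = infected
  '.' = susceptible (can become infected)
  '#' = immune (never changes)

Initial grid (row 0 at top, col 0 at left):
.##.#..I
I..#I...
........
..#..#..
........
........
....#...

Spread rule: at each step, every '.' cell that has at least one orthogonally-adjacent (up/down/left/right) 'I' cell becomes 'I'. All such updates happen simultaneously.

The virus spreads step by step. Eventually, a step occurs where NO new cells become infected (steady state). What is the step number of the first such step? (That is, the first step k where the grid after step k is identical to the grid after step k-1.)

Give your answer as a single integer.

Answer: 8

Derivation:
Step 0 (initial): 3 infected
Step 1: +7 new -> 10 infected
Step 2: +9 new -> 19 infected
Step 3: +7 new -> 26 infected
Step 4: +7 new -> 33 infected
Step 5: +7 new -> 40 infected
Step 6: +6 new -> 46 infected
Step 7: +2 new -> 48 infected
Step 8: +0 new -> 48 infected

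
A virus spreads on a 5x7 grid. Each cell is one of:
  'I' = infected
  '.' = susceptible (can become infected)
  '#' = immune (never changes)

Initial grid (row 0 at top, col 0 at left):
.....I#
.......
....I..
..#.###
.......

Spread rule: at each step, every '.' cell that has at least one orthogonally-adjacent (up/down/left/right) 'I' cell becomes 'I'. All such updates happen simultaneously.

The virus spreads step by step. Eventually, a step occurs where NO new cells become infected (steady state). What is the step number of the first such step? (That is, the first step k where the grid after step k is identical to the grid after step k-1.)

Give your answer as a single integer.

Answer: 7

Derivation:
Step 0 (initial): 2 infected
Step 1: +5 new -> 7 infected
Step 2: +6 new -> 13 infected
Step 3: +4 new -> 17 infected
Step 4: +6 new -> 23 infected
Step 5: +5 new -> 28 infected
Step 6: +2 new -> 30 infected
Step 7: +0 new -> 30 infected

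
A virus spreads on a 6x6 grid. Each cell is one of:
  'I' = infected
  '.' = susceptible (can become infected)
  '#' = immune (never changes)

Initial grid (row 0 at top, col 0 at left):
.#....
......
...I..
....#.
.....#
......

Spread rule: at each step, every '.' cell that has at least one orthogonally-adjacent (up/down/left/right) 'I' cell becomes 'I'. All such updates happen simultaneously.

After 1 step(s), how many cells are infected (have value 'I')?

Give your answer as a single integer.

Step 0 (initial): 1 infected
Step 1: +4 new -> 5 infected

Answer: 5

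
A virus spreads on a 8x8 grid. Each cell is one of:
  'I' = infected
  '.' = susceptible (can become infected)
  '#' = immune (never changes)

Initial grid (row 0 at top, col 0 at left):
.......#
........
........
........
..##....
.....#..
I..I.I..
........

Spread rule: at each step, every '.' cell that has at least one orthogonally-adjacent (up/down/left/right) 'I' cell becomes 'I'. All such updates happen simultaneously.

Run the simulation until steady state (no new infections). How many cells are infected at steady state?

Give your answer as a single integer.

Answer: 60

Derivation:
Step 0 (initial): 3 infected
Step 1: +9 new -> 12 infected
Step 2: +10 new -> 22 infected
Step 3: +6 new -> 28 infected
Step 4: +6 new -> 34 infected
Step 5: +8 new -> 42 infected
Step 6: +8 new -> 50 infected
Step 7: +7 new -> 57 infected
Step 8: +3 new -> 60 infected
Step 9: +0 new -> 60 infected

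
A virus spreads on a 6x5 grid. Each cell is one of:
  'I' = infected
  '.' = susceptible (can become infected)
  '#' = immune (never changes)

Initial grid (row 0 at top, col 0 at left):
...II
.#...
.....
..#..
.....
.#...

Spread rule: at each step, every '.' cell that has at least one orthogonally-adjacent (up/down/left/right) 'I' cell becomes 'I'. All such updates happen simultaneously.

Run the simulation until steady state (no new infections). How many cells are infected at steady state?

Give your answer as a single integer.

Step 0 (initial): 2 infected
Step 1: +3 new -> 5 infected
Step 2: +4 new -> 9 infected
Step 3: +4 new -> 13 infected
Step 4: +4 new -> 17 infected
Step 5: +5 new -> 22 infected
Step 6: +3 new -> 25 infected
Step 7: +1 new -> 26 infected
Step 8: +1 new -> 27 infected
Step 9: +0 new -> 27 infected

Answer: 27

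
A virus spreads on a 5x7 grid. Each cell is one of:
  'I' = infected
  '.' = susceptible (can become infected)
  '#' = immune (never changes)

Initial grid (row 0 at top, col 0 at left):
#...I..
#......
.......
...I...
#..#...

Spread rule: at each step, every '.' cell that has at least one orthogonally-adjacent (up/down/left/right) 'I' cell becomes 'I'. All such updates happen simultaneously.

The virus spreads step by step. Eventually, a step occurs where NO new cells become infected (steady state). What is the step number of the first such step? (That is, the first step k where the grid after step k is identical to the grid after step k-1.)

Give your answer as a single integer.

Answer: 5

Derivation:
Step 0 (initial): 2 infected
Step 1: +6 new -> 8 infected
Step 2: +10 new -> 18 infected
Step 3: +9 new -> 27 infected
Step 4: +4 new -> 31 infected
Step 5: +0 new -> 31 infected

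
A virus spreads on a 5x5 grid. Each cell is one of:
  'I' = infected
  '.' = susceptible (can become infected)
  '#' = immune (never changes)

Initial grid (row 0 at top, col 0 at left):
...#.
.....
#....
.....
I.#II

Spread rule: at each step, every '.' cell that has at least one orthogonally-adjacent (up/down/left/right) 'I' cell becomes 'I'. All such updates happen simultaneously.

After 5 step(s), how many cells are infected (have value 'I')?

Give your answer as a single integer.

Step 0 (initial): 3 infected
Step 1: +4 new -> 7 infected
Step 2: +4 new -> 11 infected
Step 3: +4 new -> 15 infected
Step 4: +3 new -> 18 infected
Step 5: +3 new -> 21 infected

Answer: 21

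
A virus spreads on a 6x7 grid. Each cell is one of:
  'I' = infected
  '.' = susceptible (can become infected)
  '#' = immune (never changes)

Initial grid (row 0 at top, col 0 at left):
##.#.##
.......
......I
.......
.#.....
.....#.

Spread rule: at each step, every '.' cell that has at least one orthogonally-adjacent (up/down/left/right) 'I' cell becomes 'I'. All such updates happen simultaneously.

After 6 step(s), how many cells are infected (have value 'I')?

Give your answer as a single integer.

Answer: 29

Derivation:
Step 0 (initial): 1 infected
Step 1: +3 new -> 4 infected
Step 2: +4 new -> 8 infected
Step 3: +5 new -> 13 infected
Step 4: +5 new -> 18 infected
Step 5: +5 new -> 23 infected
Step 6: +6 new -> 29 infected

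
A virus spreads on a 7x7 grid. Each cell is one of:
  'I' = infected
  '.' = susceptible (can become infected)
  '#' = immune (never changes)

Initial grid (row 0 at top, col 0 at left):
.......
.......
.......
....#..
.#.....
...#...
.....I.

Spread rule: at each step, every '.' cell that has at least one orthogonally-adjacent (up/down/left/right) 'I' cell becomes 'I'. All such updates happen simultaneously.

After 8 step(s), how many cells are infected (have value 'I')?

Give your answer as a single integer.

Answer: 40

Derivation:
Step 0 (initial): 1 infected
Step 1: +3 new -> 4 infected
Step 2: +4 new -> 8 infected
Step 3: +4 new -> 12 infected
Step 4: +5 new -> 17 infected
Step 5: +7 new -> 24 infected
Step 6: +6 new -> 30 infected
Step 7: +6 new -> 36 infected
Step 8: +4 new -> 40 infected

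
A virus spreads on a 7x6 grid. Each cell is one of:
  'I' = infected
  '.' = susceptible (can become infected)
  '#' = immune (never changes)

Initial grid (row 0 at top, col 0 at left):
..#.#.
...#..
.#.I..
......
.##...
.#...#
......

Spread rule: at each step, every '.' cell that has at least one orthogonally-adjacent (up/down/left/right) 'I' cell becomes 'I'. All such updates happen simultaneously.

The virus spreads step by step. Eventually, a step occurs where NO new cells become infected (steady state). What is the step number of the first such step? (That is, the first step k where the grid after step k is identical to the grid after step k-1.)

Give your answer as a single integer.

Step 0 (initial): 1 infected
Step 1: +3 new -> 4 infected
Step 2: +6 new -> 10 infected
Step 3: +6 new -> 16 infected
Step 4: +8 new -> 24 infected
Step 5: +5 new -> 29 infected
Step 6: +3 new -> 32 infected
Step 7: +1 new -> 33 infected
Step 8: +0 new -> 33 infected

Answer: 8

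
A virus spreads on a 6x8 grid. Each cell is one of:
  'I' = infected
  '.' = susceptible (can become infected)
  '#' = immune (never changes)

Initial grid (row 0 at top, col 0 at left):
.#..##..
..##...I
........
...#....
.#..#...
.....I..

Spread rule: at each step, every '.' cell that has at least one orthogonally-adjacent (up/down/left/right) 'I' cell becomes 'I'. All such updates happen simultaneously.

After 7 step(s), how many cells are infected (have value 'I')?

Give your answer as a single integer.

Answer: 34

Derivation:
Step 0 (initial): 2 infected
Step 1: +6 new -> 8 infected
Step 2: +8 new -> 16 infected
Step 3: +7 new -> 23 infected
Step 4: +3 new -> 26 infected
Step 5: +3 new -> 29 infected
Step 6: +3 new -> 32 infected
Step 7: +2 new -> 34 infected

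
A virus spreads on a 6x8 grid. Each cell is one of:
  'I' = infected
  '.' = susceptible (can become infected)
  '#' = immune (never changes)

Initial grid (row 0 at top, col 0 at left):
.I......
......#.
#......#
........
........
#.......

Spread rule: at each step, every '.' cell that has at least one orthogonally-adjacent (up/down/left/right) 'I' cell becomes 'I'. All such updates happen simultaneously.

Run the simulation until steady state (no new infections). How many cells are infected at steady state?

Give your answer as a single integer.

Answer: 44

Derivation:
Step 0 (initial): 1 infected
Step 1: +3 new -> 4 infected
Step 2: +4 new -> 8 infected
Step 3: +4 new -> 12 infected
Step 4: +6 new -> 18 infected
Step 5: +7 new -> 25 infected
Step 6: +5 new -> 30 infected
Step 7: +5 new -> 35 infected
Step 8: +3 new -> 38 infected
Step 9: +3 new -> 41 infected
Step 10: +2 new -> 43 infected
Step 11: +1 new -> 44 infected
Step 12: +0 new -> 44 infected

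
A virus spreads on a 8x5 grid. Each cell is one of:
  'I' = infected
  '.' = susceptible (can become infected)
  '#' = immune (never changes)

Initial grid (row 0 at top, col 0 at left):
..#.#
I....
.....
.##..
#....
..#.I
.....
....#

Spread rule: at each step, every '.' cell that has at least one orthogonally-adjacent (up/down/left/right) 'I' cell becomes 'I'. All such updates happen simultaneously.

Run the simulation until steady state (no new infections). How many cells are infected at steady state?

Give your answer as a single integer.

Answer: 33

Derivation:
Step 0 (initial): 2 infected
Step 1: +6 new -> 8 infected
Step 2: +7 new -> 15 infected
Step 3: +7 new -> 22 infected
Step 4: +6 new -> 28 infected
Step 5: +3 new -> 31 infected
Step 6: +2 new -> 33 infected
Step 7: +0 new -> 33 infected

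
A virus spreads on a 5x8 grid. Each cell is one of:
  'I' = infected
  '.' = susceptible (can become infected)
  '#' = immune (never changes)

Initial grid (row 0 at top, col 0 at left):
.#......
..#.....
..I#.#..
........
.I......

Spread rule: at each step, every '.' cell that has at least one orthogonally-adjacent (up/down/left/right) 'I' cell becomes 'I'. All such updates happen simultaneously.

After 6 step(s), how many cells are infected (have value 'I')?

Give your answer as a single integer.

Answer: 28

Derivation:
Step 0 (initial): 2 infected
Step 1: +5 new -> 7 infected
Step 2: +5 new -> 12 infected
Step 3: +3 new -> 15 infected
Step 4: +4 new -> 19 infected
Step 5: +3 new -> 22 infected
Step 6: +6 new -> 28 infected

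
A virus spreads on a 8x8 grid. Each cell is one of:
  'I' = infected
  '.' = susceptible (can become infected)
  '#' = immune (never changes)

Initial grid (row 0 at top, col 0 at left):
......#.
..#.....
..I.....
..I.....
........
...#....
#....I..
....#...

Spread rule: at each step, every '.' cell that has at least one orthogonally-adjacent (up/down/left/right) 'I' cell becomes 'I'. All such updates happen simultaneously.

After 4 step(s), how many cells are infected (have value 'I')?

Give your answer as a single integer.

Answer: 51

Derivation:
Step 0 (initial): 3 infected
Step 1: +9 new -> 12 infected
Step 2: +15 new -> 27 infected
Step 3: +14 new -> 41 infected
Step 4: +10 new -> 51 infected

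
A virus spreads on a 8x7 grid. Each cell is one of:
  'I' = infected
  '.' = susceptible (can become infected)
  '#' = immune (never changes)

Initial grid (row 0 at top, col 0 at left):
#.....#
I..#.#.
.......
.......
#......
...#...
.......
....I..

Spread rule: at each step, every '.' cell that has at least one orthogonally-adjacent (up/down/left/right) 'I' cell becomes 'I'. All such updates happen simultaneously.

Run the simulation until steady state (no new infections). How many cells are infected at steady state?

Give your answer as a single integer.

Answer: 50

Derivation:
Step 0 (initial): 2 infected
Step 1: +5 new -> 7 infected
Step 2: +9 new -> 16 infected
Step 3: +8 new -> 24 infected
Step 4: +11 new -> 35 infected
Step 5: +8 new -> 43 infected
Step 6: +5 new -> 48 infected
Step 7: +1 new -> 49 infected
Step 8: +1 new -> 50 infected
Step 9: +0 new -> 50 infected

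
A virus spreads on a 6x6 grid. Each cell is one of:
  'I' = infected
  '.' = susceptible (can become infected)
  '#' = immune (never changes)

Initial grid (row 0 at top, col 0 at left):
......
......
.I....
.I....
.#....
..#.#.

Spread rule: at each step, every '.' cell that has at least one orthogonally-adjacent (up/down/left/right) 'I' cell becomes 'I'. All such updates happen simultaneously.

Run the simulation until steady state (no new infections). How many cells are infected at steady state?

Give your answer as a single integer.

Step 0 (initial): 2 infected
Step 1: +5 new -> 7 infected
Step 2: +7 new -> 14 infected
Step 3: +7 new -> 21 infected
Step 4: +7 new -> 28 infected
Step 5: +3 new -> 31 infected
Step 6: +2 new -> 33 infected
Step 7: +0 new -> 33 infected

Answer: 33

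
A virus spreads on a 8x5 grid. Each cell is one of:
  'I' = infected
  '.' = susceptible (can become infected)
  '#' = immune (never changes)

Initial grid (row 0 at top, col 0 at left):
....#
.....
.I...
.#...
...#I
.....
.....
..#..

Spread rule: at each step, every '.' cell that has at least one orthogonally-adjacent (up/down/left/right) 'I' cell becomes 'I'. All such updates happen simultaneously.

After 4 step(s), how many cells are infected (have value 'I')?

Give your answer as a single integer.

Step 0 (initial): 2 infected
Step 1: +5 new -> 7 infected
Step 2: +10 new -> 17 infected
Step 3: +9 new -> 26 infected
Step 4: +6 new -> 32 infected

Answer: 32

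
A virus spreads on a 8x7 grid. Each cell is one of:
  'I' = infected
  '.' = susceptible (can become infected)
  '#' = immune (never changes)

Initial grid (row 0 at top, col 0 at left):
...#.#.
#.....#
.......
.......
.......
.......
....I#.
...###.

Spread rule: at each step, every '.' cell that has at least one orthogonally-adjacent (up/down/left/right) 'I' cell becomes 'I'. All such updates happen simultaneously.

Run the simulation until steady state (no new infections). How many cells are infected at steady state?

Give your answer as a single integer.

Answer: 47

Derivation:
Step 0 (initial): 1 infected
Step 1: +2 new -> 3 infected
Step 2: +4 new -> 7 infected
Step 3: +7 new -> 14 infected
Step 4: +9 new -> 23 infected
Step 5: +9 new -> 32 infected
Step 6: +7 new -> 39 infected
Step 7: +3 new -> 42 infected
Step 8: +3 new -> 45 infected
Step 9: +1 new -> 46 infected
Step 10: +1 new -> 47 infected
Step 11: +0 new -> 47 infected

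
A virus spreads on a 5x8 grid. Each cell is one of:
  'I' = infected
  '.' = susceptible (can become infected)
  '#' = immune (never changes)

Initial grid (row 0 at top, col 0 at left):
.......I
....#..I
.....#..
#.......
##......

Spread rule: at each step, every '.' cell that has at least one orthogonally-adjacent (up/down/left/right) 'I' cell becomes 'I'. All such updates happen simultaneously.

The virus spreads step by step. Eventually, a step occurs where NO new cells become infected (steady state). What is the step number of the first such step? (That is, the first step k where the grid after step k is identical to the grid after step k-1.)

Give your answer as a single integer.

Answer: 10

Derivation:
Step 0 (initial): 2 infected
Step 1: +3 new -> 5 infected
Step 2: +4 new -> 9 infected
Step 3: +3 new -> 12 infected
Step 4: +3 new -> 15 infected
Step 5: +4 new -> 19 infected
Step 6: +6 new -> 25 infected
Step 7: +5 new -> 30 infected
Step 8: +4 new -> 34 infected
Step 9: +1 new -> 35 infected
Step 10: +0 new -> 35 infected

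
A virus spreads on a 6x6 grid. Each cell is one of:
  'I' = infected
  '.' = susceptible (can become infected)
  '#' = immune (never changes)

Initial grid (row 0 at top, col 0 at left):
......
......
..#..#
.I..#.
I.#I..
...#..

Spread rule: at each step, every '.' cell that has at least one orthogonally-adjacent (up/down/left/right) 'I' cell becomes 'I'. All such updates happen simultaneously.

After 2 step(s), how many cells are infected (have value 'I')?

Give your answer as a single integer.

Answer: 16

Derivation:
Step 0 (initial): 3 infected
Step 1: +7 new -> 10 infected
Step 2: +6 new -> 16 infected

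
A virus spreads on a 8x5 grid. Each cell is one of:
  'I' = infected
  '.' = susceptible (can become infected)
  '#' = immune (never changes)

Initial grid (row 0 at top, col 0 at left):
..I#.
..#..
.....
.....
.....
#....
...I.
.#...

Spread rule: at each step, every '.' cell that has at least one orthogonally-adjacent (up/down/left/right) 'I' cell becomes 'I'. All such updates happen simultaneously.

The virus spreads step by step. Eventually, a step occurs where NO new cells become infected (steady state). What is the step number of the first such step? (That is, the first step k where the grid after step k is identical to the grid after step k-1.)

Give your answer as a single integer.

Step 0 (initial): 2 infected
Step 1: +5 new -> 7 infected
Step 2: +8 new -> 15 infected
Step 3: +7 new -> 22 infected
Step 4: +8 new -> 30 infected
Step 5: +4 new -> 34 infected
Step 6: +1 new -> 35 infected
Step 7: +1 new -> 36 infected
Step 8: +0 new -> 36 infected

Answer: 8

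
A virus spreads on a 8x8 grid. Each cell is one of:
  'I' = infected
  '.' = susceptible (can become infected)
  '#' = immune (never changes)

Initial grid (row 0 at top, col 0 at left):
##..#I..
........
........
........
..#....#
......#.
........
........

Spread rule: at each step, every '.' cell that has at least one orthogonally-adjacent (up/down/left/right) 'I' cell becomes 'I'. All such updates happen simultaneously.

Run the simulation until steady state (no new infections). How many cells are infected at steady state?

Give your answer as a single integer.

Answer: 58

Derivation:
Step 0 (initial): 1 infected
Step 1: +2 new -> 3 infected
Step 2: +4 new -> 7 infected
Step 3: +5 new -> 12 infected
Step 4: +7 new -> 19 infected
Step 5: +8 new -> 27 infected
Step 6: +6 new -> 33 infected
Step 7: +6 new -> 39 infected
Step 8: +7 new -> 46 infected
Step 9: +6 new -> 52 infected
Step 10: +3 new -> 55 infected
Step 11: +2 new -> 57 infected
Step 12: +1 new -> 58 infected
Step 13: +0 new -> 58 infected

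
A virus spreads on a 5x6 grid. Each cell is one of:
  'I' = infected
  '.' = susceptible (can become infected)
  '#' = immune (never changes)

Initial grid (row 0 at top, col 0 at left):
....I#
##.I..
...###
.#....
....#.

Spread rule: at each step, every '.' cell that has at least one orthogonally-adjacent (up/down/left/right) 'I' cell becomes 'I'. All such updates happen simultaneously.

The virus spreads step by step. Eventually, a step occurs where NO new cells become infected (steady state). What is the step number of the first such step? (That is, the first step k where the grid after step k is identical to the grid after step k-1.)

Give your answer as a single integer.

Answer: 8

Derivation:
Step 0 (initial): 2 infected
Step 1: +3 new -> 5 infected
Step 2: +3 new -> 8 infected
Step 3: +3 new -> 11 infected
Step 4: +4 new -> 15 infected
Step 5: +4 new -> 19 infected
Step 6: +2 new -> 21 infected
Step 7: +1 new -> 22 infected
Step 8: +0 new -> 22 infected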